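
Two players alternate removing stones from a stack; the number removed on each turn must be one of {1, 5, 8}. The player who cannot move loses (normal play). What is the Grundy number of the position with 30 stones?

G(0) = 0
G(1) = mex{0} = 1
G(2) = mex{1} = 0
G(3) = mex{0} = 1
G(4) = mex{1} = 0
G(5) = mex{0,0} = 1
G(6) = mex{1,1} = 0
G(7) = mex{0,0} = 1
G(8) = mex{1,1,0} = 2
G(9) = mex{2,0,1} = 3
G(10) = mex{3,1,0} = 2
G(11) = mex{2,0,1} = 3
G(12) = mex{3,1,0} = 2
G(13) = mex{2,2,1} = 0
G(14) = mex{0,3,0} = 1
G(15) = mex{1,2,1} = 0
G(16) = mex{0,3,2} = 1
G(17) = mex{1,2,3} = 0
G(18) = mex{0,0,2} = 1
G(19) = mex{1,1,3} = 0
G(20) = mex{0,0,2} = 1
G(21) = mex{1,1,0} = 2
G(22) = mex{2,0,1} = 3
G(23) = mex{3,1,0} = 2
G(24) = mex{2,0,1} = 3
G(25) = mex{3,1,0} = 2
G(26) = mex{2,2,1} = 0
G(27) = mex{0,3,0} = 1
G(28) = mex{1,2,1} = 0
G(29) = mex{0,3,2} = 1
G(30) = mex{1,2,3} = 0

0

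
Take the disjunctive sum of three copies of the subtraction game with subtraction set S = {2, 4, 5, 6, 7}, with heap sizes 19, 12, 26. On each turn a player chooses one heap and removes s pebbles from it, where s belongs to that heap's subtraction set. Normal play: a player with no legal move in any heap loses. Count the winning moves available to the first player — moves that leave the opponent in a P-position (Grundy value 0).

3

All heaps use S = {2, 4, 5, 6, 7}:
G(0) = 0
G(1) = mex{} = 0
G(2) = mex{0} = 1
G(3) = mex{0} = 1
G(4) = mex{1,0} = 2
G(5) = mex{1,0,0} = 2
G(6) = mex{2,1,0,0} = 3
G(7) = mex{2,1,1,0,0} = 3
G(8) = mex{3,2,1,1,0} = 4
G(9) = mex{3,2,2,1,1} = 0
G(10) = mex{4,3,2,2,1} = 0
G(11) = mex{0,3,3,2,2} = 1
G(12) = mex{0,4,3,3,2} = 1
G(13) = mex{1,0,4,3,3} = 2
G(14) = mex{1,0,0,4,3} = 2
G(15) = mex{2,1,0,0,4} = 3
G(16) = mex{2,1,1,0,0} = 3
G(17) = mex{3,2,1,1,0} = 4
G(18) = mex{3,2,2,1,1} = 0
G(19) = mex{4,3,2,2,1} = 0
G(20) = mex{0,3,3,2,2} = 1
G(21) = mex{0,4,3,3,2} = 1
G(22) = mex{1,0,4,3,3} = 2
G(23) = mex{1,0,0,4,3} = 2
G(24) = mex{2,1,0,0,4} = 3
G(25) = mex{2,1,1,0,0} = 3
G(26) = mex{3,2,1,1,0} = 4
Heap A: G(19) = 0.
Heap B: G(12) = 1.
Heap C: G(26) = 4.
Combined Grundy value = 0 ⊕ 1 ⊕ 4 = 5.
A winning move leaves total XOR = 0, i.e. changes one component's Grundy value g to g ⊕ X where X is the current total.
Heap A: need g' = 0⊕5 = 5. Options: 19−2→G=4, 19−4→G=3, 19−5→G=2, 19−6→G=2, 19−7→G=1. Hits: 0.
Heap B: need g' = 1⊕5 = 4. Options: 12−2→G=0, 12−4→G=4, 12−5→G=3, 12−6→G=3, 12−7→G=2. Hits: 1.
Heap C: need g' = 4⊕5 = 1. Options: 26−2→G=3, 26−4→G=2, 26−5→G=1, 26−6→G=1, 26−7→G=0. Hits: 2.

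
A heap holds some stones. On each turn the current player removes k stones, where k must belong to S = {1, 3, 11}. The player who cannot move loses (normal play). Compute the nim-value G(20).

0

G(0) = 0
G(1) = mex{0} = 1
G(2) = mex{1} = 0
G(3) = mex{0,0} = 1
G(4) = mex{1,1} = 0
G(5) = mex{0,0} = 1
G(6) = mex{1,1} = 0
G(7) = mex{0,0} = 1
G(8) = mex{1,1} = 0
G(9) = mex{0,0} = 1
G(10) = mex{1,1} = 0
G(11) = mex{0,0,0} = 1
G(12) = mex{1,1,1} = 0
G(13) = mex{0,0,0} = 1
G(14) = mex{1,1,1} = 0
G(15) = mex{0,0,0} = 1
G(16) = mex{1,1,1} = 0
G(17) = mex{0,0,0} = 1
G(18) = mex{1,1,1} = 0
G(19) = mex{0,0,0} = 1
G(20) = mex{1,1,1} = 0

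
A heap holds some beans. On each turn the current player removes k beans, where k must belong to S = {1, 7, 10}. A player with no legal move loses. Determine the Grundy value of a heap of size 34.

0

n :  0  1  2  3  4  5  6  7  8  9 10 11 12 13 14 15 16 17 18 19 20 21 22 23 24 25 26 27 28 29 30 31 32 33 34
G :  0  1  0  1  0  1  0  1  0  1  2  3  2  3  2  3  2  0  1  0  1  0  1  0  1  0  1  2  3  2  3  2  3  2  0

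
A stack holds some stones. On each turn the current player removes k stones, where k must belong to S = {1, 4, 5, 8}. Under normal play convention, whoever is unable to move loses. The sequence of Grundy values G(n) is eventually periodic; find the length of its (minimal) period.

G(0) = 0
G(1) = mex{0} = 1
G(2) = mex{1} = 0
G(3) = mex{0} = 1
G(4) = mex{1,0} = 2
G(5) = mex{2,1,0} = 3
G(6) = mex{3,0,1} = 2
G(7) = mex{2,1,0} = 3
G(8) = mex{3,2,1,0} = 4
G(9) = mex{4,3,2,1} = 0
G(10) = mex{0,2,3,0} = 1
G(11) = mex{1,3,2,1} = 0
G(12) = mex{0,4,3,2} = 1
G(13) = mex{1,0,4,3} = 2
G(14) = mex{2,1,0,2} = 3
G(15) = mex{3,0,1,3} = 2
G(16) = mex{2,1,0,4} = 3
G(17) = mex{3,2,1,0} = 4
G(18) = mex{4,3,2,1} = 0
G(19) = mex{0,2,3,0} = 1
G(n+9) = G(n) holds for n = 0,…,7 (a full window of length max(S) = 8), so the sequence is purely periodic with period 9.

9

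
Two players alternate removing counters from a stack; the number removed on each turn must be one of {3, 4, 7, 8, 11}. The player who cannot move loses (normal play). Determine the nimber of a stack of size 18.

G(0) = 0
G(1) = mex{} = 0
G(2) = mex{} = 0
G(3) = mex{0} = 1
G(4) = mex{0,0} = 1
G(5) = mex{0,0} = 1
G(6) = mex{1,0} = 2
G(7) = mex{1,1,0} = 2
G(8) = mex{1,1,0,0} = 2
G(9) = mex{2,1,0,0} = 3
G(10) = mex{2,2,1,0} = 3
G(11) = mex{2,2,1,1,0} = 3
G(12) = mex{3,2,1,1,0} = 4
G(13) = mex{3,3,2,1,0} = 4
G(14) = mex{3,3,2,2,1} = 0
G(15) = mex{4,3,2,2,1} = 0
G(16) = mex{4,4,3,2,1} = 0
G(17) = mex{0,4,3,3,2} = 1
G(18) = mex{0,0,3,3,2} = 1

1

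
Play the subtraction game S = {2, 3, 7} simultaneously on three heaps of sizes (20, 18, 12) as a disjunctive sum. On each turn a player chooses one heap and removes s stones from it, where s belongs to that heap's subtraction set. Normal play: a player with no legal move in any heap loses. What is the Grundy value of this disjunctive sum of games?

0

All heaps use S = {2, 3, 7}:
G(0) = 0
G(1) = mex{} = 0
G(2) = mex{0} = 1
G(3) = mex{0,0} = 1
G(4) = mex{1,0} = 2
G(5) = mex{1,1} = 0
G(6) = mex{2,1} = 0
G(7) = mex{0,2,0} = 1
G(8) = mex{0,0,0} = 1
G(9) = mex{1,0,1} = 2
G(10) = mex{1,1,1} = 0
G(11) = mex{2,1,2} = 0
G(12) = mex{0,2,0} = 1
G(13) = mex{0,0,0} = 1
G(14) = mex{1,0,1} = 2
G(15) = mex{1,1,1} = 0
G(16) = mex{2,1,2} = 0
G(17) = mex{0,2,0} = 1
G(18) = mex{0,0,0} = 1
G(19) = mex{1,0,1} = 2
G(20) = mex{1,1,1} = 0
Heap A: G(20) = 0.
Heap B: G(18) = 1.
Heap C: G(12) = 1.
Combined Grundy value = 0 ⊕ 1 ⊕ 1 = 0.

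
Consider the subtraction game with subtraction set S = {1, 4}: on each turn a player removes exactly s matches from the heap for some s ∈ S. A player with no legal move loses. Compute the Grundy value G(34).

2

G(0) = 0
G(1) = mex{0} = 1
G(2) = mex{1} = 0
G(3) = mex{0} = 1
G(4) = mex{1,0} = 2
G(5) = mex{2,1} = 0
G(6) = mex{0,0} = 1
G(7) = mex{1,1} = 0
G(8) = mex{0,2} = 1
G(9) = mex{1,0} = 2
G(10) = mex{2,1} = 0
G(11) = mex{0,0} = 1
G(12) = mex{1,1} = 0
G(13) = mex{0,2} = 1
G(14) = mex{1,0} = 2
G(15) = mex{2,1} = 0
G(16) = mex{0,0} = 1
G(17) = mex{1,1} = 0
G(18) = mex{0,2} = 1
G(19) = mex{1,0} = 2
G(20) = mex{2,1} = 0
G(21) = mex{0,0} = 1
G(22) = mex{1,1} = 0
G(23) = mex{0,2} = 1
G(24) = mex{1,0} = 2
G(25) = mex{2,1} = 0
G(26) = mex{0,0} = 1
G(27) = mex{1,1} = 0
G(28) = mex{0,2} = 1
G(29) = mex{1,0} = 2
G(30) = mex{2,1} = 0
G(31) = mex{0,0} = 1
G(32) = mex{1,1} = 0
G(33) = mex{0,2} = 1
G(34) = mex{1,0} = 2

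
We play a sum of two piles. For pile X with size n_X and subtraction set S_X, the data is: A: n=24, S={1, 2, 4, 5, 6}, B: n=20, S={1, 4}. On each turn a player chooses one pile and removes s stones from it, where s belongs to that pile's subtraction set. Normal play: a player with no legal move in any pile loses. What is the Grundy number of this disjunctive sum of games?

1

Pile A, S = {1, 2, 4, 5, 6}:
n :  0  1  2  3  4  5  6  7  8  9 10 11 12 13 14 15 16 17 18 19 20 21 22 23 24
G :  0  1  2  0  1  2  3  4  5  3  0  1  2  0  1  2  3  4  5  3  0  1  2  0  1
G_A(24) = 1.
Pile B, S = {1, 4}:
n :  0  1  2  3  4  5  6  7  8  9 10 11 12 13 14 15 16 17 18 19 20
G :  0  1  0  1  2  0  1  0  1  2  0  1  0  1  2  0  1  0  1  2  0
G_B(20) = 0.
Combined Grundy value = 1 ⊕ 0 = 1.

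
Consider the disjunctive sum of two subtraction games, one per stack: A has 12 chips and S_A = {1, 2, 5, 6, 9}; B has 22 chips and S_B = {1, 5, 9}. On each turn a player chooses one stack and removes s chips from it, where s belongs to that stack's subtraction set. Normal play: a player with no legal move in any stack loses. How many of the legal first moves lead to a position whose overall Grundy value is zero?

3

Stack A, S = {1, 2, 5, 6, 9}:
G(0) = 0
G(1) = mex{0} = 1
G(2) = mex{1,0} = 2
G(3) = mex{2,1} = 0
G(4) = mex{0,2} = 1
G(5) = mex{1,0,0} = 2
G(6) = mex{2,1,1,0} = 3
G(7) = mex{3,2,2,1} = 0
G(8) = mex{0,3,0,2} = 1
G(9) = mex{1,0,1,0,0} = 2
G(10) = mex{2,1,2,1,1} = 0
G(11) = mex{0,2,3,2,2} = 1
G(12) = mex{1,0,0,3,0} = 2
G_A(12) = 2.
Stack B, S = {1, 5, 9}:
G(0) = 0
G(1) = mex{0} = 1
G(2) = mex{1} = 0
G(3) = mex{0} = 1
G(4) = mex{1} = 0
G(5) = mex{0,0} = 1
G(6) = mex{1,1} = 0
G(7) = mex{0,0} = 1
G(8) = mex{1,1} = 0
G(9) = mex{0,0,0} = 1
G(10) = mex{1,1,1} = 0
G(11) = mex{0,0,0} = 1
G(12) = mex{1,1,1} = 0
G(13) = mex{0,0,0} = 1
G(14) = mex{1,1,1} = 0
G(15) = mex{0,0,0} = 1
G(16) = mex{1,1,1} = 0
G(17) = mex{0,0,0} = 1
G(18) = mex{1,1,1} = 0
G(19) = mex{0,0,0} = 1
G(20) = mex{1,1,1} = 0
G(21) = mex{0,0,0} = 1
G(22) = mex{1,1,1} = 0
G_B(22) = 0.
Combined Grundy value = 2 ⊕ 0 = 2.
A winning move leaves total XOR = 0, i.e. changes one component's Grundy value g to g ⊕ X where X is the current total.
Stack A: need g' = 2⊕2 = 0. Options: 12−1→G=1, 12−2→G=0, 12−5→G=0, 12−6→G=3, 12−9→G=0. Hits: 3.
Stack B: need g' = 0⊕2 = 2. Options: 22−1→G=1, 22−5→G=1, 22−9→G=1. Hits: 0.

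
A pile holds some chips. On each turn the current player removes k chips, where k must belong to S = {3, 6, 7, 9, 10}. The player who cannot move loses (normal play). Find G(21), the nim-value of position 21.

G(0) = 0
G(1) = mex{} = 0
G(2) = mex{} = 0
G(3) = mex{0} = 1
G(4) = mex{0} = 1
G(5) = mex{0} = 1
G(6) = mex{1,0} = 2
G(7) = mex{1,0,0} = 2
G(8) = mex{1,0,0} = 2
G(9) = mex{2,1,0,0} = 3
G(10) = mex{2,1,1,0,0} = 3
G(11) = mex{2,1,1,0,0} = 3
G(12) = mex{3,2,1,1,0} = 4
G(13) = mex{3,2,2,1,1} = 0
G(14) = mex{3,2,2,1,1} = 0
G(15) = mex{4,3,2,2,1} = 0
G(16) = mex{0,3,3,2,2} = 1
G(17) = mex{0,3,3,2,2} = 1
G(18) = mex{0,4,3,3,2} = 1
G(19) = mex{1,0,4,3,3} = 2
G(20) = mex{1,0,0,3,3} = 2
G(21) = mex{1,0,0,4,3} = 2

2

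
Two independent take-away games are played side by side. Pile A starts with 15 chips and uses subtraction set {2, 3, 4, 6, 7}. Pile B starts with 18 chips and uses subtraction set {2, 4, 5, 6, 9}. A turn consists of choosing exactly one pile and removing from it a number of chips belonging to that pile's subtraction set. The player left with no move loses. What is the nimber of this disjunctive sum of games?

3

Pile A, S = {2, 3, 4, 6, 7}:
n :  0  1  2  3  4  5  6  7  8  9 10 11 12 13 14 15
G :  0  0  1  1  2  2  3  3  4  0  0  1  1  2  2  3
G_A(15) = 3.
Pile B, S = {2, 4, 5, 6, 9}:
n :  0  1  2  3  4  5  6  7  8  9 10 11 12 13 14 15 16 17 18
G :  0  0  1  1  2  2  3  3  0  4  1  0  2  1  3  2  4  3  0
G_B(18) = 0.
Combined Grundy value = 3 ⊕ 0 = 3.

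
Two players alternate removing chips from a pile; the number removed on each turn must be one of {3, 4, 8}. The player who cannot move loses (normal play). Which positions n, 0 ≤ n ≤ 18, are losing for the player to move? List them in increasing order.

n :  0  1  2  3  4  5  6  7  8  9 10 11 12 13 14 15 16 17 18
G :  0  0  0  1  1  1  2  0  2  3  1  3  0  0  0  1  1  1  2
P-positions are exactly the n with G(n) = 0.

0, 1, 2, 7, 12, 13, 14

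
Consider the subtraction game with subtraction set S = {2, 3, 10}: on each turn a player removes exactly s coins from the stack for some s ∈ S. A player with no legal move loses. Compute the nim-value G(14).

n :  0  1  2  3  4  5  6  7  8  9 10 11 12 13 14
G :  0  0  1  1  2  0  0  1  1  2  2  3  0  0  1

1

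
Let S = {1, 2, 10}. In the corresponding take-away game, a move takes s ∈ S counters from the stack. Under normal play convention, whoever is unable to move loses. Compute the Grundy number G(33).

G(0) = 0
G(1) = mex{0} = 1
G(2) = mex{1,0} = 2
G(3) = mex{2,1} = 0
G(4) = mex{0,2} = 1
G(5) = mex{1,0} = 2
G(6) = mex{2,1} = 0
G(7) = mex{0,2} = 1
G(8) = mex{1,0} = 2
G(9) = mex{2,1} = 0
G(10) = mex{0,2,0} = 1
G(11) = mex{1,0,1} = 2
G(12) = mex{2,1,2} = 0
G(13) = mex{0,2,0} = 1
G(14) = mex{1,0,1} = 2
G(15) = mex{2,1,2} = 0
G(16) = mex{0,2,0} = 1
G(17) = mex{1,0,1} = 2
G(18) = mex{2,1,2} = 0
G(19) = mex{0,2,0} = 1
G(20) = mex{1,0,1} = 2
G(21) = mex{2,1,2} = 0
G(22) = mex{0,2,0} = 1
G(23) = mex{1,0,1} = 2
G(24) = mex{2,1,2} = 0
G(25) = mex{0,2,0} = 1
G(26) = mex{1,0,1} = 2
G(27) = mex{2,1,2} = 0
G(28) = mex{0,2,0} = 1
G(29) = mex{1,0,1} = 2
G(30) = mex{2,1,2} = 0
G(31) = mex{0,2,0} = 1
G(32) = mex{1,0,1} = 2
G(33) = mex{2,1,2} = 0

0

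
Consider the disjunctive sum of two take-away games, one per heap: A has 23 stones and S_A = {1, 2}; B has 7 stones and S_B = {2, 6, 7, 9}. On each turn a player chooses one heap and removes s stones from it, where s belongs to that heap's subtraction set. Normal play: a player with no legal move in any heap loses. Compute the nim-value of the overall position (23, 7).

3

Heap A, S = {1, 2}:
G(0) = 0
G(1) = mex{0} = 1
G(2) = mex{1,0} = 2
G(3) = mex{2,1} = 0
G(4) = mex{0,2} = 1
G(5) = mex{1,0} = 2
G(6) = mex{2,1} = 0
G(7) = mex{0,2} = 1
G(8) = mex{1,0} = 2
G(9) = mex{2,1} = 0
G(10) = mex{0,2} = 1
G(11) = mex{1,0} = 2
G(12) = mex{2,1} = 0
G(13) = mex{0,2} = 1
G(14) = mex{1,0} = 2
G(15) = mex{2,1} = 0
G(16) = mex{0,2} = 1
G(17) = mex{1,0} = 2
G(18) = mex{2,1} = 0
G(19) = mex{0,2} = 1
G(20) = mex{1,0} = 2
G(21) = mex{2,1} = 0
G(22) = mex{0,2} = 1
G(23) = mex{1,0} = 2
G_A(23) = 2.
Heap B, S = {2, 6, 7, 9}:
G(0) = 0
G(1) = mex{} = 0
G(2) = mex{0} = 1
G(3) = mex{0} = 1
G(4) = mex{1} = 0
G(5) = mex{1} = 0
G(6) = mex{0,0} = 1
G(7) = mex{0,0,0} = 1
G_B(7) = 1.
Combined Grundy value = 2 ⊕ 1 = 3.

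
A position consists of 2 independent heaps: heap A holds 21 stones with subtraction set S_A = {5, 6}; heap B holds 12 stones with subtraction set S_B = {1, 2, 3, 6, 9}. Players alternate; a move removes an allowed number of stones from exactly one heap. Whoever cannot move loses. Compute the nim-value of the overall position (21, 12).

2

Heap A, S = {5, 6}:
n :  0  1  2  3  4  5  6  7  8  9 10 11 12 13 14 15 16 17 18 19 20 21
G :  0  0  0  0  0  1  1  1  1  1  2  0  0  0  0  0  1  1  1  1  1  2
G_A(21) = 2.
Heap B, S = {1, 2, 3, 6, 9}:
G(0) = 0
G(1) = mex{0} = 1
G(2) = mex{1,0} = 2
G(3) = mex{2,1,0} = 3
G(4) = mex{3,2,1} = 0
G(5) = mex{0,3,2} = 1
G(6) = mex{1,0,3,0} = 2
G(7) = mex{2,1,0,1} = 3
G(8) = mex{3,2,1,2} = 0
G(9) = mex{0,3,2,3,0} = 1
G(10) = mex{1,0,3,0,1} = 2
G(11) = mex{2,1,0,1,2} = 3
G(12) = mex{3,2,1,2,3} = 0
G_B(12) = 0.
Combined Grundy value = 2 ⊕ 0 = 2.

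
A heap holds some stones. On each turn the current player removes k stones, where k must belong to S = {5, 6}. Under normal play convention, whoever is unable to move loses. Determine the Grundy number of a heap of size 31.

G(0) = 0
G(1) = mex{} = 0
G(2) = mex{} = 0
G(3) = mex{} = 0
G(4) = mex{} = 0
G(5) = mex{0} = 1
G(6) = mex{0,0} = 1
G(7) = mex{0,0} = 1
G(8) = mex{0,0} = 1
G(9) = mex{0,0} = 1
G(10) = mex{1,0} = 2
G(11) = mex{1,1} = 0
G(12) = mex{1,1} = 0
G(13) = mex{1,1} = 0
G(14) = mex{1,1} = 0
G(15) = mex{2,1} = 0
G(16) = mex{0,2} = 1
G(17) = mex{0,0} = 1
G(18) = mex{0,0} = 1
G(19) = mex{0,0} = 1
G(20) = mex{0,0} = 1
G(21) = mex{1,0} = 2
G(22) = mex{1,1} = 0
G(23) = mex{1,1} = 0
G(24) = mex{1,1} = 0
G(25) = mex{1,1} = 0
G(26) = mex{2,1} = 0
G(27) = mex{0,2} = 1
G(28) = mex{0,0} = 1
G(29) = mex{0,0} = 1
G(30) = mex{0,0} = 1
G(31) = mex{0,0} = 1

1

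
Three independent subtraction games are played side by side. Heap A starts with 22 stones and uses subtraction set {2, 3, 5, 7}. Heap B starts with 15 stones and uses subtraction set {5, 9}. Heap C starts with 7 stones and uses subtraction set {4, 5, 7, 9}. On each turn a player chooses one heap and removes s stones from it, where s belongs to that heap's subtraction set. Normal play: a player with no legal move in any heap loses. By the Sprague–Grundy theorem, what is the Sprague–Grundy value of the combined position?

Heap A, S = {2, 3, 5, 7}:
G(0) = 0
G(1) = mex{} = 0
G(2) = mex{0} = 1
G(3) = mex{0,0} = 1
G(4) = mex{1,0} = 2
G(5) = mex{1,1,0} = 2
G(6) = mex{2,1,0} = 3
G(7) = mex{2,2,1,0} = 3
G(8) = mex{3,2,1,0} = 4
G(9) = mex{3,3,2,1} = 0
G(10) = mex{4,3,2,1} = 0
G(11) = mex{0,4,3,2} = 1
G(12) = mex{0,0,3,2} = 1
G(13) = mex{1,0,4,3} = 2
G(14) = mex{1,1,0,3} = 2
G(15) = mex{2,1,0,4} = 3
G(16) = mex{2,2,1,0} = 3
G(17) = mex{3,2,1,0} = 4
G(18) = mex{3,3,2,1} = 0
G(19) = mex{4,3,2,1} = 0
G(20) = mex{0,4,3,2} = 1
G(21) = mex{0,0,3,2} = 1
G(22) = mex{1,0,4,3} = 2
G_A(22) = 2.
Heap B, S = {5, 9}:
G(0) = 0
G(1) = mex{} = 0
G(2) = mex{} = 0
G(3) = mex{} = 0
G(4) = mex{} = 0
G(5) = mex{0} = 1
G(6) = mex{0} = 1
G(7) = mex{0} = 1
G(8) = mex{0} = 1
G(9) = mex{0,0} = 1
G(10) = mex{1,0} = 2
G(11) = mex{1,0} = 2
G(12) = mex{1,0} = 2
G(13) = mex{1,0} = 2
G(14) = mex{1,1} = 0
G(15) = mex{2,1} = 0
G_B(15) = 0.
Heap C, S = {4, 5, 7, 9}:
n : 0 1 2 3 4 5 6 7
G : 0 0 0 0 1 1 1 1
G_C(7) = 1.
Combined Grundy value = 2 ⊕ 0 ⊕ 1 = 3.

3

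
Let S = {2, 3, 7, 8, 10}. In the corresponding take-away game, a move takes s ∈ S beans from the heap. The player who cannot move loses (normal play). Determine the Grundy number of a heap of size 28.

3

n :  0  1  2  3  4  5  6  7  8  9 10 11 12 13 14 15 16 17 18 19 20 21 22 23 24 25 26 27 28
G :  0  0  1  1  2  0  0  1  1  2  2  3  3  4  4  2  3  0  0  1  1  2  0  0  1  1  2  2  3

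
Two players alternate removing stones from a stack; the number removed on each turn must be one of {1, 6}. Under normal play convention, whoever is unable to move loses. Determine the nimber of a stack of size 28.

0

n :  0  1  2  3  4  5  6  7  8  9 10 11 12 13 14 15 16 17 18 19 20 21 22 23 24 25 26 27 28
G :  0  1  0  1  0  1  2  0  1  0  1  0  1  2  0  1  0  1  0  1  2  0  1  0  1  0  1  2  0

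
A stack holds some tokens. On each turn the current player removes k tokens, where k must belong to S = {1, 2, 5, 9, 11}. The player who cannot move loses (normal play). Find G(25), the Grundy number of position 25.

2

G(0) = 0
G(1) = mex{0} = 1
G(2) = mex{1,0} = 2
G(3) = mex{2,1} = 0
G(4) = mex{0,2} = 1
G(5) = mex{1,0,0} = 2
G(6) = mex{2,1,1} = 0
G(7) = mex{0,2,2} = 1
G(8) = mex{1,0,0} = 2
G(9) = mex{2,1,1,0} = 3
G(10) = mex{3,2,2,1} = 0
G(11) = mex{0,3,0,2,0} = 1
G(12) = mex{1,0,1,0,1} = 2
G(13) = mex{2,1,2,1,2} = 0
G(14) = mex{0,2,3,2,0} = 1
G(15) = mex{1,0,0,0,1} = 2
G(16) = mex{2,1,1,1,2} = 0
G(17) = mex{0,2,2,2,0} = 1
G(18) = mex{1,0,0,3,1} = 2
G(19) = mex{2,1,1,0,2} = 3
G(20) = mex{3,2,2,1,3} = 0
G(21) = mex{0,3,0,2,0} = 1
G(22) = mex{1,0,1,0,1} = 2
G(23) = mex{2,1,2,1,2} = 0
G(24) = mex{0,2,3,2,0} = 1
G(25) = mex{1,0,0,0,1} = 2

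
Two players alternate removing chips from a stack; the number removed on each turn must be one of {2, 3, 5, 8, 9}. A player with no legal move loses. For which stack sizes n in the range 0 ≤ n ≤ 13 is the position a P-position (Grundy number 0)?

0, 1, 7, 11

n :  0  1  2  3  4  5  6  7  8  9 10 11 12 13
G :  0  0  1  1  2  2  3  0  4  1  3  0  4  1
P-positions are exactly the n with G(n) = 0.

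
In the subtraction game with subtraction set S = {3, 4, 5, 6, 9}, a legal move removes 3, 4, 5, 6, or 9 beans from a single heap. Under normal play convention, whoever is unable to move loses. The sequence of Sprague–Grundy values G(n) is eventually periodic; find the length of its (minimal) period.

12

n :  0  1  2  3  4  5  6  7  8  9 10 11 12 13 14 15 16 17 18 19 20 21 22 23 24 25
G :  0  0  0  1  1  1  2  2  2  3  3  3  0  0  0  1  1  1  2  2  2  3  3  3  0  0
G(n+12) = G(n) holds for n = 0,…,8 (a full window of length max(S) = 9), so the sequence is purely periodic with period 12.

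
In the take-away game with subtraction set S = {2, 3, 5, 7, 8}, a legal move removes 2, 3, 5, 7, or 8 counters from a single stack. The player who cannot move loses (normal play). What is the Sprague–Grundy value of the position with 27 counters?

3

n :  0  1  2  3  4  5  6  7  8  9 10 11 12 13 14 15 16 17 18 19 20 21 22 23 24 25 26 27
G :  0  0  1  1  2  2  3  3  4  4  0  0  1  1  2  2  3  3  4  4  0  0  1  1  2  2  3  3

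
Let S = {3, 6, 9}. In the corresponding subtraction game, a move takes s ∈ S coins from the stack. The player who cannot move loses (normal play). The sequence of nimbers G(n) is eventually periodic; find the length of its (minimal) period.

G(0) = 0
G(1) = mex{} = 0
G(2) = mex{} = 0
G(3) = mex{0} = 1
G(4) = mex{0} = 1
G(5) = mex{0} = 1
G(6) = mex{1,0} = 2
G(7) = mex{1,0} = 2
G(8) = mex{1,0} = 2
G(9) = mex{2,1,0} = 3
G(10) = mex{2,1,0} = 3
G(11) = mex{2,1,0} = 3
G(12) = mex{3,2,1} = 0
G(13) = mex{3,2,1} = 0
G(14) = mex{3,2,1} = 0
G(15) = mex{0,3,2} = 1
G(16) = mex{0,3,2} = 1
G(17) = mex{0,3,2} = 1
G(18) = mex{1,0,3} = 2
G(19) = mex{1,0,3} = 2
G(20) = mex{1,0,3} = 2
G(21) = mex{2,1,0} = 3
G(22) = mex{2,1,0} = 3
G(23) = mex{2,1,0} = 3
G(24) = mex{3,2,1} = 0
G(25) = mex{3,2,1} = 0
G(n+12) = G(n) holds for n = 0,…,8 (a full window of length max(S) = 9), so the sequence is purely periodic with period 12.

12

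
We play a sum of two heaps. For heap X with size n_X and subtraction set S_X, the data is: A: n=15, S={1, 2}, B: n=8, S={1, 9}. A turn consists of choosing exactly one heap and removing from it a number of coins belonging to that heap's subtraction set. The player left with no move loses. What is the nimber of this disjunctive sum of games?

0

Heap A, S = {1, 2}:
G(0) = 0
G(1) = mex{0} = 1
G(2) = mex{1,0} = 2
G(3) = mex{2,1} = 0
G(4) = mex{0,2} = 1
G(5) = mex{1,0} = 2
G(6) = mex{2,1} = 0
G(7) = mex{0,2} = 1
G(8) = mex{1,0} = 2
G(9) = mex{2,1} = 0
G(10) = mex{0,2} = 1
G(11) = mex{1,0} = 2
G(12) = mex{2,1} = 0
G(13) = mex{0,2} = 1
G(14) = mex{1,0} = 2
G(15) = mex{2,1} = 0
G_A(15) = 0.
Heap B, S = {1, 9}:
n : 0 1 2 3 4 5 6 7 8
G : 0 1 0 1 0 1 0 1 0
G_B(8) = 0.
Combined Grundy value = 0 ⊕ 0 = 0.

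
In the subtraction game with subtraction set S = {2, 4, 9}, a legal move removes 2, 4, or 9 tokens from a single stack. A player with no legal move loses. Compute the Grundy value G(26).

1

G(0) = 0
G(1) = mex{} = 0
G(2) = mex{0} = 1
G(3) = mex{0} = 1
G(4) = mex{1,0} = 2
G(5) = mex{1,0} = 2
G(6) = mex{2,1} = 0
G(7) = mex{2,1} = 0
G(8) = mex{0,2} = 1
G(9) = mex{0,2,0} = 1
G(10) = mex{1,0,0} = 2
G(11) = mex{1,0,1} = 2
G(12) = mex{2,1,1} = 0
G(13) = mex{2,1,2} = 0
G(14) = mex{0,2,2} = 1
G(15) = mex{0,2,0} = 1
G(16) = mex{1,0,0} = 2
G(17) = mex{1,0,1} = 2
G(18) = mex{2,1,1} = 0
G(19) = mex{2,1,2} = 0
G(20) = mex{0,2,2} = 1
G(21) = mex{0,2,0} = 1
G(22) = mex{1,0,0} = 2
G(23) = mex{1,0,1} = 2
G(24) = mex{2,1,1} = 0
G(25) = mex{2,1,2} = 0
G(26) = mex{0,2,2} = 1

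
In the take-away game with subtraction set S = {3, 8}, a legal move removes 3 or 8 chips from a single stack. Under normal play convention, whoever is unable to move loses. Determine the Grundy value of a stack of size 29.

0

G(0) = 0
G(1) = mex{} = 0
G(2) = mex{} = 0
G(3) = mex{0} = 1
G(4) = mex{0} = 1
G(5) = mex{0} = 1
G(6) = mex{1} = 0
G(7) = mex{1} = 0
G(8) = mex{1,0} = 2
G(9) = mex{0,0} = 1
G(10) = mex{0,0} = 1
G(11) = mex{2,1} = 0
G(12) = mex{1,1} = 0
G(13) = mex{1,1} = 0
G(14) = mex{0,0} = 1
G(15) = mex{0,0} = 1
G(16) = mex{0,2} = 1
G(17) = mex{1,1} = 0
G(18) = mex{1,1} = 0
G(19) = mex{1,0} = 2
G(20) = mex{0,0} = 1
G(21) = mex{0,0} = 1
G(22) = mex{2,1} = 0
G(23) = mex{1,1} = 0
G(24) = mex{1,1} = 0
G(25) = mex{0,0} = 1
G(26) = mex{0,0} = 1
G(27) = mex{0,2} = 1
G(28) = mex{1,1} = 0
G(29) = mex{1,1} = 0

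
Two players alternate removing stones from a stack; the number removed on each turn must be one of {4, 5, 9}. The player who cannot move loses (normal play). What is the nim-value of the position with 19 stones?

G(0) = 0
G(1) = mex{} = 0
G(2) = mex{} = 0
G(3) = mex{} = 0
G(4) = mex{0} = 1
G(5) = mex{0,0} = 1
G(6) = mex{0,0} = 1
G(7) = mex{0,0} = 1
G(8) = mex{1,0} = 2
G(9) = mex{1,1,0} = 2
G(10) = mex{1,1,0} = 2
G(11) = mex{1,1,0} = 2
G(12) = mex{2,1,0} = 3
G(13) = mex{2,2,1} = 0
G(14) = mex{2,2,1} = 0
G(15) = mex{2,2,1} = 0
G(16) = mex{3,2,1} = 0
G(17) = mex{0,3,2} = 1
G(18) = mex{0,0,2} = 1
G(19) = mex{0,0,2} = 1

1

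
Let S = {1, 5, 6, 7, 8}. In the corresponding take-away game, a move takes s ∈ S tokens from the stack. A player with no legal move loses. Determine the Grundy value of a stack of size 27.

1

G(0) = 0
G(1) = mex{0} = 1
G(2) = mex{1} = 0
G(3) = mex{0} = 1
G(4) = mex{1} = 0
G(5) = mex{0,0} = 1
G(6) = mex{1,1,0} = 2
G(7) = mex{2,0,1,0} = 3
G(8) = mex{3,1,0,1,0} = 2
G(9) = mex{2,0,1,0,1} = 3
G(10) = mex{3,1,0,1,0} = 2
G(11) = mex{2,2,1,0,1} = 3
G(12) = mex{3,3,2,1,0} = 4
G(13) = mex{4,2,3,2,1} = 0
G(14) = mex{0,3,2,3,2} = 1
G(15) = mex{1,2,3,2,3} = 0
G(16) = mex{0,3,2,3,2} = 1
G(17) = mex{1,4,3,2,3} = 0
G(18) = mex{0,0,4,3,2} = 1
G(19) = mex{1,1,0,4,3} = 2
G(20) = mex{2,0,1,0,4} = 3
G(21) = mex{3,1,0,1,0} = 2
G(22) = mex{2,0,1,0,1} = 3
G(23) = mex{3,1,0,1,0} = 2
G(24) = mex{2,2,1,0,1} = 3
G(25) = mex{3,3,2,1,0} = 4
G(26) = mex{4,2,3,2,1} = 0
G(27) = mex{0,3,2,3,2} = 1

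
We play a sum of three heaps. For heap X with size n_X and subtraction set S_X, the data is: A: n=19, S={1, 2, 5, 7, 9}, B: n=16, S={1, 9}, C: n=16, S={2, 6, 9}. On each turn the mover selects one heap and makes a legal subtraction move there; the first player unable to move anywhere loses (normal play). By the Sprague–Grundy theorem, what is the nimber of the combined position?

2

Heap A, S = {1, 2, 5, 7, 9}:
G(0) = 0
G(1) = mex{0} = 1
G(2) = mex{1,0} = 2
G(3) = mex{2,1} = 0
G(4) = mex{0,2} = 1
G(5) = mex{1,0,0} = 2
G(6) = mex{2,1,1} = 0
G(7) = mex{0,2,2,0} = 1
G(8) = mex{1,0,0,1} = 2
G(9) = mex{2,1,1,2,0} = 3
G(10) = mex{3,2,2,0,1} = 4
G(11) = mex{4,3,0,1,2} = 5
G(12) = mex{5,4,1,2,0} = 3
G(13) = mex{3,5,2,0,1} = 4
G(14) = mex{4,3,3,1,2} = 0
G(15) = mex{0,4,4,2,0} = 1
G(16) = mex{1,0,5,3,1} = 2
G(17) = mex{2,1,3,4,2} = 0
G(18) = mex{0,2,4,5,3} = 1
G(19) = mex{1,0,0,3,4} = 2
G_A(19) = 2.
Heap B, S = {1, 9}:
n :  0  1  2  3  4  5  6  7  8  9 10 11 12 13 14 15 16
G :  0  1  0  1  0  1  0  1  0  1  0  1  0  1  0  1  0
G_B(16) = 0.
Heap C, S = {2, 6, 9}:
n :  0  1  2  3  4  5  6  7  8  9 10 11 12 13 14 15 16
G :  0  0  1  1  0  0  1  1  0  2  1  3  0  2  1  0  0
G_C(16) = 0.
Combined Grundy value = 2 ⊕ 0 ⊕ 0 = 2.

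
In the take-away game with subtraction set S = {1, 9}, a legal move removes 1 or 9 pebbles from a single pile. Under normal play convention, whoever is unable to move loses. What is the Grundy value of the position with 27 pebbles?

1

G(0) = 0
G(1) = mex{0} = 1
G(2) = mex{1} = 0
G(3) = mex{0} = 1
G(4) = mex{1} = 0
G(5) = mex{0} = 1
G(6) = mex{1} = 0
G(7) = mex{0} = 1
G(8) = mex{1} = 0
G(9) = mex{0,0} = 1
G(10) = mex{1,1} = 0
G(11) = mex{0,0} = 1
G(12) = mex{1,1} = 0
G(13) = mex{0,0} = 1
G(14) = mex{1,1} = 0
G(15) = mex{0,0} = 1
G(16) = mex{1,1} = 0
G(17) = mex{0,0} = 1
G(18) = mex{1,1} = 0
G(19) = mex{0,0} = 1
G(20) = mex{1,1} = 0
G(21) = mex{0,0} = 1
G(22) = mex{1,1} = 0
G(23) = mex{0,0} = 1
G(24) = mex{1,1} = 0
G(25) = mex{0,0} = 1
G(26) = mex{1,1} = 0
G(27) = mex{0,0} = 1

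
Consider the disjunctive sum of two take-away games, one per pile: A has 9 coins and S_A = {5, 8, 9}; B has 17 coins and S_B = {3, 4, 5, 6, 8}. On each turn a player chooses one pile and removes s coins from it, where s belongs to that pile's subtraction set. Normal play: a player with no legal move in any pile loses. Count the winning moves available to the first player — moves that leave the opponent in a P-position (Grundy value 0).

1

Pile A, S = {5, 8, 9}:
n : 0 1 2 3 4 5 6 7 8 9
G : 0 0 0 0 0 1 1 1 1 1
G_A(9) = 1.
Pile B, S = {3, 4, 5, 6, 8}:
n :  0  1  2  3  4  5  6  7  8  9 10 11 12 13 14 15 16 17
G :  0  0  0  1  1  1  2  2  2  3  3  0  0  0  1  1  1  2
G_B(17) = 2.
Combined Grundy value = 1 ⊕ 2 = 3.
A winning move leaves total XOR = 0, i.e. changes one component's Grundy value g to g ⊕ X where X is the current total.
Pile A: need g' = 1⊕3 = 2. Options: 9−5→G=0, 9−8→G=0, 9−9→G=0. Hits: 0.
Pile B: need g' = 2⊕3 = 1. Options: 17−3→G=1, 17−4→G=0, 17−5→G=0, 17−6→G=0, 17−8→G=3. Hits: 1.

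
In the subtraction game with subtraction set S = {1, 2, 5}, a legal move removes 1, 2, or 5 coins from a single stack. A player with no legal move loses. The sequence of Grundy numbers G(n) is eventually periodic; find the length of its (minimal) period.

3

n :  0  1  2  3  4  5  6  7  8  9 10 11 12 13 14
G :  0  1  2  0  1  2  0  1  2  0  1  2  0  1  2
G(n+3) = G(n) holds for n = 0,…,4 (a full window of length max(S) = 5), so the sequence is purely periodic with period 3.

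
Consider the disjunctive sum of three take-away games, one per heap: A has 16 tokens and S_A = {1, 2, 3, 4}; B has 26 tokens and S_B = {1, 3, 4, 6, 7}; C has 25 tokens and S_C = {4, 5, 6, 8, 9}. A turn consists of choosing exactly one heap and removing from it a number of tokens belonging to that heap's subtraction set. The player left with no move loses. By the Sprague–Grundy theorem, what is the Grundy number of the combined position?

Heap A, S = {1, 2, 3, 4}:
G(0) = 0
G(1) = mex{0} = 1
G(2) = mex{1,0} = 2
G(3) = mex{2,1,0} = 3
G(4) = mex{3,2,1,0} = 4
G(5) = mex{4,3,2,1} = 0
G(6) = mex{0,4,3,2} = 1
G(7) = mex{1,0,4,3} = 2
G(8) = mex{2,1,0,4} = 3
G(9) = mex{3,2,1,0} = 4
G(10) = mex{4,3,2,1} = 0
G(11) = mex{0,4,3,2} = 1
G(12) = mex{1,0,4,3} = 2
G(13) = mex{2,1,0,4} = 3
G(14) = mex{3,2,1,0} = 4
G(15) = mex{4,3,2,1} = 0
G(16) = mex{0,4,3,2} = 1
G_A(16) = 1.
Heap B, S = {1, 3, 4, 6, 7}:
G(0) = 0
G(1) = mex{0} = 1
G(2) = mex{1} = 0
G(3) = mex{0,0} = 1
G(4) = mex{1,1,0} = 2
G(5) = mex{2,0,1} = 3
G(6) = mex{3,1,0,0} = 2
G(7) = mex{2,2,1,1,0} = 3
G(8) = mex{3,3,2,0,1} = 4
G(9) = mex{4,2,3,1,0} = 5
G(10) = mex{5,3,2,2,1} = 0
G(11) = mex{0,4,3,3,2} = 1
G(12) = mex{1,5,4,2,3} = 0
G(13) = mex{0,0,5,3,2} = 1
G(14) = mex{1,1,0,4,3} = 2
G(15) = mex{2,0,1,5,4} = 3
G(16) = mex{3,1,0,0,5} = 2
G(17) = mex{2,2,1,1,0} = 3
G(18) = mex{3,3,2,0,1} = 4
G(19) = mex{4,2,3,1,0} = 5
G(20) = mex{5,3,2,2,1} = 0
G(21) = mex{0,4,3,3,2} = 1
G(22) = mex{1,5,4,2,3} = 0
G(23) = mex{0,0,5,3,2} = 1
G(24) = mex{1,1,0,4,3} = 2
G(25) = mex{2,0,1,5,4} = 3
G(26) = mex{3,1,0,0,5} = 2
G_B(26) = 2.
Heap C, S = {4, 5, 6, 8, 9}:
G(0) = 0
G(1) = mex{} = 0
G(2) = mex{} = 0
G(3) = mex{} = 0
G(4) = mex{0} = 1
G(5) = mex{0,0} = 1
G(6) = mex{0,0,0} = 1
G(7) = mex{0,0,0} = 1
G(8) = mex{1,0,0,0} = 2
G(9) = mex{1,1,0,0,0} = 2
G(10) = mex{1,1,1,0,0} = 2
G(11) = mex{1,1,1,0,0} = 2
G(12) = mex{2,1,1,1,0} = 3
G(13) = mex{2,2,1,1,1} = 0
G(14) = mex{2,2,2,1,1} = 0
G(15) = mex{2,2,2,1,1} = 0
G(16) = mex{3,2,2,2,1} = 0
G(17) = mex{0,3,2,2,2} = 1
G(18) = mex{0,0,3,2,2} = 1
G(19) = mex{0,0,0,2,2} = 1
G(20) = mex{0,0,0,3,2} = 1
G(21) = mex{1,0,0,0,3} = 2
G(22) = mex{1,1,0,0,0} = 2
G(23) = mex{1,1,1,0,0} = 2
G(24) = mex{1,1,1,0,0} = 2
G(25) = mex{2,1,1,1,0} = 3
G_C(25) = 3.
Combined Grundy value = 1 ⊕ 2 ⊕ 3 = 0.

0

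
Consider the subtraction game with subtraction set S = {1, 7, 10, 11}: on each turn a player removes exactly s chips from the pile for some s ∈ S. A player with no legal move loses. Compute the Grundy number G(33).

3

G(0) = 0
G(1) = mex{0} = 1
G(2) = mex{1} = 0
G(3) = mex{0} = 1
G(4) = mex{1} = 0
G(5) = mex{0} = 1
G(6) = mex{1} = 0
G(7) = mex{0,0} = 1
G(8) = mex{1,1} = 0
G(9) = mex{0,0} = 1
G(10) = mex{1,1,0} = 2
G(11) = mex{2,0,1,0} = 3
G(12) = mex{3,1,0,1} = 2
G(13) = mex{2,0,1,0} = 3
G(14) = mex{3,1,0,1} = 2
G(15) = mex{2,0,1,0} = 3
G(16) = mex{3,1,0,1} = 2
G(17) = mex{2,2,1,0} = 3
G(18) = mex{3,3,0,1} = 2
G(19) = mex{2,2,1,0} = 3
G(20) = mex{3,3,2,1} = 0
G(21) = mex{0,2,3,2} = 1
G(22) = mex{1,3,2,3} = 0
G(23) = mex{0,2,3,2} = 1
G(24) = mex{1,3,2,3} = 0
G(25) = mex{0,2,3,2} = 1
G(26) = mex{1,3,2,3} = 0
G(27) = mex{0,0,3,2} = 1
G(28) = mex{1,1,2,3} = 0
G(29) = mex{0,0,3,2} = 1
G(30) = mex{1,1,0,3} = 2
G(31) = mex{2,0,1,0} = 3
G(32) = mex{3,1,0,1} = 2
G(33) = mex{2,0,1,0} = 3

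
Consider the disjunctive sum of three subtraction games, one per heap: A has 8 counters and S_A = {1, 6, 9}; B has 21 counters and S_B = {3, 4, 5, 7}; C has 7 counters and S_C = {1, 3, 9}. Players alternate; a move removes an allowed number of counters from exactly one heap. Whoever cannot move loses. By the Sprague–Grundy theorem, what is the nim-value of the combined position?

Heap A, S = {1, 6, 9}:
G(0) = 0
G(1) = mex{0} = 1
G(2) = mex{1} = 0
G(3) = mex{0} = 1
G(4) = mex{1} = 0
G(5) = mex{0} = 1
G(6) = mex{1,0} = 2
G(7) = mex{2,1} = 0
G(8) = mex{0,0} = 1
G_A(8) = 1.
Heap B, S = {3, 4, 5, 7}:
G(0) = 0
G(1) = mex{} = 0
G(2) = mex{} = 0
G(3) = mex{0} = 1
G(4) = mex{0,0} = 1
G(5) = mex{0,0,0} = 1
G(6) = mex{1,0,0} = 2
G(7) = mex{1,1,0,0} = 2
G(8) = mex{1,1,1,0} = 2
G(9) = mex{2,1,1,0} = 3
G(10) = mex{2,2,1,1} = 0
G(11) = mex{2,2,2,1} = 0
G(12) = mex{3,2,2,1} = 0
G(13) = mex{0,3,2,2} = 1
G(14) = mex{0,0,3,2} = 1
G(15) = mex{0,0,0,2} = 1
G(16) = mex{1,0,0,3} = 2
G(17) = mex{1,1,0,0} = 2
G(18) = mex{1,1,1,0} = 2
G(19) = mex{2,1,1,0} = 3
G(20) = mex{2,2,1,1} = 0
G(21) = mex{2,2,2,1} = 0
G_B(21) = 0.
Heap C, S = {1, 3, 9}:
n : 0 1 2 3 4 5 6 7
G : 0 1 0 1 0 1 0 1
G_C(7) = 1.
Combined Grundy value = 1 ⊕ 0 ⊕ 1 = 0.

0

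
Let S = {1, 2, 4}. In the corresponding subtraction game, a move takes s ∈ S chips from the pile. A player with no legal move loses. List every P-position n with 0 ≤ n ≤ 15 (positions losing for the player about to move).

n :  0  1  2  3  4  5  6  7  8  9 10 11 12 13 14 15
G :  0  1  2  0  1  2  0  1  2  0  1  2  0  1  2  0
P-positions are exactly the n with G(n) = 0.

0, 3, 6, 9, 12, 15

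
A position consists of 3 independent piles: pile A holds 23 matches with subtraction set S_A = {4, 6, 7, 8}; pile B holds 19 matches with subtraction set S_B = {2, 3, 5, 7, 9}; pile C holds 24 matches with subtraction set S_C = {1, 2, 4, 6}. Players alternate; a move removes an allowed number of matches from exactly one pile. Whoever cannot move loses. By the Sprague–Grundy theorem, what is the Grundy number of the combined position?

6

Pile A, S = {4, 6, 7, 8}:
n :  0  1  2  3  4  5  6  7  8  9 10 11 12 13 14 15 16 17 18 19 20 21 22 23
G :  0  0  0  0  1  1  1  1  2  2  2  2  0  0  0  0  1  1  1  1  2  2  2  2
G_A(23) = 2.
Pile B, S = {2, 3, 5, 7, 9}:
n :  0  1  2  3  4  5  6  7  8  9 10 11 12 13 14 15 16 17 18 19
G :  0  0  1  1  2  2  3  3  4  4  5  0  0  1  1  2  2  3  3  4
G_B(19) = 4.
Pile C, S = {1, 2, 4, 6}:
n :  0  1  2  3  4  5  6  7  8  9 10 11 12 13 14 15 16 17 18 19 20 21 22 23 24
G :  0  1  2  0  1  2  3  4  0  1  2  0  1  2  3  4  0  1  2  0  1  2  3  4  0
G_C(24) = 0.
Combined Grundy value = 2 ⊕ 4 ⊕ 0 = 6.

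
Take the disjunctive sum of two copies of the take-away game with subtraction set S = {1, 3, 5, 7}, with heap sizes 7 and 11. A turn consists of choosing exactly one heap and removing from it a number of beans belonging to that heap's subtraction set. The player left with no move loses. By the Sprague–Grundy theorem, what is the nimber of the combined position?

0

All heaps use S = {1, 3, 5, 7}:
n :  0  1  2  3  4  5  6  7  8  9 10 11
G :  0  1  0  1  0  1  0  1  0  1  0  1
Heap A: G(7) = 1.
Heap B: G(11) = 1.
Combined Grundy value = 1 ⊕ 1 = 0.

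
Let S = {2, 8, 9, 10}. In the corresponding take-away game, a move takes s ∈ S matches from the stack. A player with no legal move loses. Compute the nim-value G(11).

G(0) = 0
G(1) = mex{} = 0
G(2) = mex{0} = 1
G(3) = mex{0} = 1
G(4) = mex{1} = 0
G(5) = mex{1} = 0
G(6) = mex{0} = 1
G(7) = mex{0} = 1
G(8) = mex{1,0} = 2
G(9) = mex{1,0,0} = 2
G(10) = mex{2,1,0,0} = 3
G(11) = mex{2,1,1,0} = 3

3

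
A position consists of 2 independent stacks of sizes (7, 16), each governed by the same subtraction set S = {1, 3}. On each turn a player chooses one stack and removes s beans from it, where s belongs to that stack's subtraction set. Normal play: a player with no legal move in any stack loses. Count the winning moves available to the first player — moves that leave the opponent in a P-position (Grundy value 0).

All stacks use S = {1, 3}:
G(0) = 0
G(1) = mex{0} = 1
G(2) = mex{1} = 0
G(3) = mex{0,0} = 1
G(4) = mex{1,1} = 0
G(5) = mex{0,0} = 1
G(6) = mex{1,1} = 0
G(7) = mex{0,0} = 1
G(8) = mex{1,1} = 0
G(9) = mex{0,0} = 1
G(10) = mex{1,1} = 0
G(11) = mex{0,0} = 1
G(12) = mex{1,1} = 0
G(13) = mex{0,0} = 1
G(14) = mex{1,1} = 0
G(15) = mex{0,0} = 1
G(16) = mex{1,1} = 0
Stack A: G(7) = 1.
Stack B: G(16) = 0.
Combined Grundy value = 1 ⊕ 0 = 1.
A winning move leaves total XOR = 0, i.e. changes one component's Grundy value g to g ⊕ X where X is the current total.
Stack A: need g' = 1⊕1 = 0. Options: 7−1→G=0, 7−3→G=0. Hits: 2.
Stack B: need g' = 0⊕1 = 1. Options: 16−1→G=1, 16−3→G=1. Hits: 2.

4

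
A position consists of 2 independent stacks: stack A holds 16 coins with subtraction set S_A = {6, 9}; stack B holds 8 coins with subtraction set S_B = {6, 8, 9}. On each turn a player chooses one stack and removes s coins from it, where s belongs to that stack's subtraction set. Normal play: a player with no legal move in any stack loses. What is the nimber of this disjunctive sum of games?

1

Stack A, S = {6, 9}:
n :  0  1  2  3  4  5  6  7  8  9 10 11 12 13 14 15 16
G :  0  0  0  0  0  0  1  1  1  1  1  1  2  2  2  0  0
G_A(16) = 0.
Stack B, S = {6, 8, 9}:
G(0) = 0
G(1) = mex{} = 0
G(2) = mex{} = 0
G(3) = mex{} = 0
G(4) = mex{} = 0
G(5) = mex{} = 0
G(6) = mex{0} = 1
G(7) = mex{0} = 1
G(8) = mex{0,0} = 1
G_B(8) = 1.
Combined Grundy value = 0 ⊕ 1 = 1.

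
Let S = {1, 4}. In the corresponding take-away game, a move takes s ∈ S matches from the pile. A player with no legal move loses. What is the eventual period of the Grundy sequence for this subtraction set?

5

n :  0  1  2  3  4  5  6  7  8  9 10 11 12 13 14
G :  0  1  0  1  2  0  1  0  1  2  0  1  0  1  2
G(n+5) = G(n) holds for n = 0,…,3 (a full window of length max(S) = 4), so the sequence is purely periodic with period 5.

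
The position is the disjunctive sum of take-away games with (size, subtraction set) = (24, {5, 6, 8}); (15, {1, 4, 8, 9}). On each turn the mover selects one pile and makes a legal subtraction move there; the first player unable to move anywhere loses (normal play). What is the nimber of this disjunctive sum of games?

1

Pile A, S = {5, 6, 8}:
G(0) = 0
G(1) = mex{} = 0
G(2) = mex{} = 0
G(3) = mex{} = 0
G(4) = mex{} = 0
G(5) = mex{0} = 1
G(6) = mex{0,0} = 1
G(7) = mex{0,0} = 1
G(8) = mex{0,0,0} = 1
G(9) = mex{0,0,0} = 1
G(10) = mex{1,0,0} = 2
G(11) = mex{1,1,0} = 2
G(12) = mex{1,1,0} = 2
G(13) = mex{1,1,1} = 0
G(14) = mex{1,1,1} = 0
G(15) = mex{2,1,1} = 0
G(16) = mex{2,2,1} = 0
G(17) = mex{2,2,1} = 0
G(18) = mex{0,2,2} = 1
G(19) = mex{0,0,2} = 1
G(20) = mex{0,0,2} = 1
G(21) = mex{0,0,0} = 1
G(22) = mex{0,0,0} = 1
G(23) = mex{1,0,0} = 2
G(24) = mex{1,1,0} = 2
G_A(24) = 2.
Pile B, S = {1, 4, 8, 9}:
G(0) = 0
G(1) = mex{0} = 1
G(2) = mex{1} = 0
G(3) = mex{0} = 1
G(4) = mex{1,0} = 2
G(5) = mex{2,1} = 0
G(6) = mex{0,0} = 1
G(7) = mex{1,1} = 0
G(8) = mex{0,2,0} = 1
G(9) = mex{1,0,1,0} = 2
G(10) = mex{2,1,0,1} = 3
G(11) = mex{3,0,1,0} = 2
G(12) = mex{2,1,2,1} = 0
G(13) = mex{0,2,0,2} = 1
G(14) = mex{1,3,1,0} = 2
G(15) = mex{2,2,0,1} = 3
G_B(15) = 3.
Combined Grundy value = 2 ⊕ 3 = 1.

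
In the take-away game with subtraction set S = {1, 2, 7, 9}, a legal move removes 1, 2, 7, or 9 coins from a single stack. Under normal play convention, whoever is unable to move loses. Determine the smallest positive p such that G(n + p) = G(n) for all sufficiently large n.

11

G(0) = 0
G(1) = mex{0} = 1
G(2) = mex{1,0} = 2
G(3) = mex{2,1} = 0
G(4) = mex{0,2} = 1
G(5) = mex{1,0} = 2
G(6) = mex{2,1} = 0
G(7) = mex{0,2,0} = 1
G(8) = mex{1,0,1} = 2
G(9) = mex{2,1,2,0} = 3
G(10) = mex{3,2,0,1} = 4
G(11) = mex{4,3,1,2} = 0
G(12) = mex{0,4,2,0} = 1
G(13) = mex{1,0,0,1} = 2
G(14) = mex{2,1,1,2} = 0
G(15) = mex{0,2,2,0} = 1
G(16) = mex{1,0,3,1} = 2
G(17) = mex{2,1,4,2} = 0
G(18) = mex{0,2,0,3} = 1
G(19) = mex{1,0,1,4} = 2
G(20) = mex{2,1,2,0} = 3
G(21) = mex{3,2,0,1} = 4
G(22) = mex{4,3,1,2} = 0
G(23) = mex{0,4,2,0} = 1
G(n+11) = G(n) holds for n = 0,…,8 (a full window of length max(S) = 9), so the sequence is purely periodic with period 11.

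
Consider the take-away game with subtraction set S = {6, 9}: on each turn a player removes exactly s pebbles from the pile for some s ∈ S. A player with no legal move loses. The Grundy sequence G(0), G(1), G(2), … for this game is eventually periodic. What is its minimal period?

n :  0  1  2  3  4  5  6  7  8  9 10 11 12 13 14 15 16 17 18 19 20 21 22 23 24 25 26 27 28 29 30 31
G :  0  0  0  0  0  0  1  1  1  1  1  1  2  2  2  0  0  0  0  0  0  1  1  1  1  1  1  2  2  2  0  0
G(n+15) = G(n) holds for n = 0,…,8 (a full window of length max(S) = 9), so the sequence is purely periodic with period 15.

15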